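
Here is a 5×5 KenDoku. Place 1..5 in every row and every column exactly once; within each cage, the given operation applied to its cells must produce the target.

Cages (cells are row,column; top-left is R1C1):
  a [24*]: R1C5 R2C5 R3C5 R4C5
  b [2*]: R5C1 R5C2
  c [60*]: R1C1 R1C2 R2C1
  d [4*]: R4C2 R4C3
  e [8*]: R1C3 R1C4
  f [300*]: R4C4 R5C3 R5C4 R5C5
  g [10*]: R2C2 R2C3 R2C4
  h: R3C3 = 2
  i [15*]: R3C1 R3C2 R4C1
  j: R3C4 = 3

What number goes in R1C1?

Cage h is a single given cell, so R3C3 = 2.
J is a freebie, which forces R3C4 = 3.
Cage f has product 300, so R4C4 = 5.
Column 4 now contains 3; hence R5C4 = 4.
Column 3 now contains 2; hence R1C3 = 4.
4 is placed in column 4, which forces R1C4 = 2.
Column 4 now contains 2, leaving R2C4 = 1.
Cage i has product 15; hence R4C1 = 3.
4 is placed in column 3; hence R4C3 = 1.
Column 1 now contains 3; hence R1C1 = 5.
The 3 cells of cage c must have product 60, so R1C2 = 3.
Row 1 already has 3, leaving R1C5 = 1.
Cage c has product 60; hence R2C1 = 4.
The 3 cells of cage g must have product 10, leaving R2C2 = 2.
1 is placed in row 2, so R2C3 = 5.
2 is placed in row 2, so R2C5 = 3.
5 is placed in column 1, so R3C1 = 1.
1 is placed in row 3; hence R3C2 = 5.
1 is placed in column 5, so R3C5 = 4.
Row 4 now contains 1, so R4C2 = 4.
Column 5 already has 4, leaving R4C5 = 2.
Column 1 now contains 1, leaving R5C1 = 2.
2 is placed in column 2, which forces R5C2 = 1.
5 is placed in column 3, so R5C3 = 3.
Column 5 now contains 3, leaving R5C5 = 5.
The full grid is 5 3 4 2 1 / 4 2 5 1 3 / 1 5 2 3 4 / 3 4 1 5 2 / 2 1 3 4 5.

5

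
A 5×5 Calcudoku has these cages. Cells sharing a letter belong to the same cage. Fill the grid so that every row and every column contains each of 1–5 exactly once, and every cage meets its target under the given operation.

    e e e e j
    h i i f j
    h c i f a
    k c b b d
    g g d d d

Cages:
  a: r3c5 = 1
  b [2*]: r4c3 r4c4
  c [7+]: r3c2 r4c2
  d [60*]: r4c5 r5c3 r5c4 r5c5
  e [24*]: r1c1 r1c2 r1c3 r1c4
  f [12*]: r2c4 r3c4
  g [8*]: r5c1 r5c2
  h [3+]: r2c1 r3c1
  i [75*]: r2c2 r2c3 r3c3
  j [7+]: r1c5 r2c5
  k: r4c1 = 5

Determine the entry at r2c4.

The 3 cells of cage i must have product 75, which forces r2c2 = 5.
Cage i has product 75, which forces r2c3 = 3.
Row 2 now contains 3, so r2c4 = 4.
Row 2 already has 4, which forces r2c5 = 2.
Cage i has product 75, which forces r3c3 = 5.
Column 4 now contains 4, which forces r3c4 = 3.
Cage a is given, which forces r3c5 = 1.
Cage k is given, which forces r4c1 = 5.
The two cells of cage j must have sum 7, so r1c5 = 5.
Row 2 now contains 2; hence r2c1 = 1.
Row 3 already has 1, leaving r3c1 = 2.
Cage c's pair has sum 7, which forces r3c2 = 4.
The two cells of cage c must have sum 7, which forces r4c2 = 3.
3 is placed in row 4, so r4c5 = 4.
2 is placed in column 1, leaving r5c1 = 4.
4 is placed in column 2; hence r5c2 = 2.
4 is placed in row 5, leaving r5c3 = 1.
1 is placed in row 5, so r5c4 = 5.
4 is placed in column 5, leaving r5c5 = 3.
4 is placed in column 1, which forces r1c1 = 3.
2 is placed in column 2, so r1c2 = 1.
The 4 cells of cage e must have product 24, leaving r1c3 = 4.
Cage e needs product 24, leaving r1c4 = 2.
1 is placed in column 3, leaving r4c3 = 2.
Cage b needs two cells with product 2, which forces r4c4 = 1.
The full grid is 3 1 4 2 5 / 1 5 3 4 2 / 2 4 5 3 1 / 5 3 2 1 4 / 4 2 1 5 3.

4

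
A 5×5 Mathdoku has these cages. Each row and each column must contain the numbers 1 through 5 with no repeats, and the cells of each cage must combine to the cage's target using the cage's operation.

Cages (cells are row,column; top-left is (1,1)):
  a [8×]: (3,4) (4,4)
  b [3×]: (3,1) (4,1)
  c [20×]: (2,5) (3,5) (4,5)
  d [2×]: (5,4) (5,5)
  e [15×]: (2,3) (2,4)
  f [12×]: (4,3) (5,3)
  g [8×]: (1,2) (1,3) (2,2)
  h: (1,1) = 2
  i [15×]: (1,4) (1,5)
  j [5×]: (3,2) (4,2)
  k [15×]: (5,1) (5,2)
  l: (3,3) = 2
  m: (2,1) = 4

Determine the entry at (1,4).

Cage h is a single given cell; hence (1,1) = 2.
Cage m is a single given cell, which forces (2,1) = 4.
L is a freebie, so (3,3) = 2.
Row 3 now contains 2, so (3,4) = 4.
Column 4 already has 4, leaving (4,4) = 2.
Column 4 now contains 2, which forces (5,4) = 1.
Row 5 now contains 1; hence (5,5) = 2.
Cage g has product 8, leaving (2,2) = 2.
Cage c has product 20, which forces (4,5) = 4.
4 is placed in row 4, so (4,3) = 3.
Cage f needs two cells with product 12; hence (5,3) = 4.
Cage g has product 8, leaving (1,2) = 4.
Column 3 now contains 4, which forces (1,3) = 1.
Column 3 now contains 3, so (2,3) = 5.
Cage e's pair has product 15; hence (2,4) = 3.
Row 2 now contains 5, which forces (2,5) = 1.
Cage b's pair has product 3, so (3,1) = 3.
1 is placed in column 5; hence (3,5) = 5.
Row 4 now contains 3, leaving (4,1) = 1.
Row 4 already has 1, so (4,2) = 5.
Column 1 already has 3, so (5,1) = 5.
Column 2 already has 5, leaving (5,2) = 3.
Column 4 already has 3; hence (1,4) = 5.
Column 5 already has 5, leaving (1,5) = 3.
Row 3 already has 5, which forces (3,2) = 1.
Completed grid: 2 4 1 5 3 / 4 2 5 3 1 / 3 1 2 4 5 / 1 5 3 2 4 / 5 3 4 1 2.

5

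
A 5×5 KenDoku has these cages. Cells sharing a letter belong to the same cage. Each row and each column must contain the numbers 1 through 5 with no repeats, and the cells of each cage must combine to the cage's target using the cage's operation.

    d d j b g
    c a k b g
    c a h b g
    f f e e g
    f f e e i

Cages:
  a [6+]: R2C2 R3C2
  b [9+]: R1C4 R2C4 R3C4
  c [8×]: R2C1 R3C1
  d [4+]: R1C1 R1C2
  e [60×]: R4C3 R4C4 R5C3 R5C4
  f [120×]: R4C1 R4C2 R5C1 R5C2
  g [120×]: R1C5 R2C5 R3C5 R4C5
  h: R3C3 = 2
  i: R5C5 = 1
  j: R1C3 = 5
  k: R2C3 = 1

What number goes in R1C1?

Cage j is given, so R1C3 = 5.
K is a freebie, leaving R2C3 = 1.
H is a freebie; hence R3C3 = 2.
I is a freebie, so R5C5 = 1.
Cage c needs two cells with product 8; hence R2C1 = 2.
Row 2 already has 2; hence R2C2 = 5.
Row 3 now contains 2, so R3C1 = 4.
4 is placed in row 3, so R3C2 = 1.
The 4 cells of cage e must have product 60, leaving R4C4 = 1.
Cage e needs product 60; hence R5C4 = 5.
Cage d needs two cells with sum 4, so R1C1 = 1.
Column 2 already has 1, so R1C2 = 3.
Cage b needs sum 9, which forces R1C4 = 2.
2 is placed in row 1, so R1C5 = 4.
Cage b has sum 9, leaving R2C4 = 4.
Column 5 already has 4; hence R2C5 = 3.
Column 4 already has 5, leaving R3C4 = 3.
3 is placed in column 5, so R3C5 = 5.
The 4 cells of cage f must have product 120, leaving R4C1 = 5.
Column 5 already has 5, which forces R4C5 = 2.
5 is placed in row 5, so R5C1 = 3.
Row 5 now contains 3, leaving R5C3 = 4.
2 is placed in row 4; hence R4C2 = 4.
4 is placed in column 3, so R4C3 = 3.
Row 5 already has 4, leaving R5C2 = 2.
The full grid is 1 3 5 2 4 / 2 5 1 4 3 / 4 1 2 3 5 / 5 4 3 1 2 / 3 2 4 5 1.

1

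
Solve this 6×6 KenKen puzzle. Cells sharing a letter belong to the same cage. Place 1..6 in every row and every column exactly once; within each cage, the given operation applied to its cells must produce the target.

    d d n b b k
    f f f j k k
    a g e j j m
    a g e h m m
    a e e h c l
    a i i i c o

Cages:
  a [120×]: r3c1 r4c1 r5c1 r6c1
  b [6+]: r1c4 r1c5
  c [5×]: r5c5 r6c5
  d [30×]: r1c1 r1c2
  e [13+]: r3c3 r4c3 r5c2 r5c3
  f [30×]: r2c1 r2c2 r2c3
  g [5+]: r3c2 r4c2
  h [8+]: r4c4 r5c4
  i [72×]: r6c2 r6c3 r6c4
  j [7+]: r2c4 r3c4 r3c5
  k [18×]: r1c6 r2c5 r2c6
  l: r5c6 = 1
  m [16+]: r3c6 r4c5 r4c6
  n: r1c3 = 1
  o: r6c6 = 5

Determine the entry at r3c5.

Cage n is a single given cell, so r1c3 = 1.
Cage l is a single given cell, leaving r5c6 = 1.
Cage o is a single given cell, which forces r6c6 = 5.
Column 6 already has 5; hence r3c6 = 6.
Cage m needs sum 16, so r4c5 = 6.
Cage m has sum 16, leaving r4c6 = 4.
Row 5 already has 1; hence r5c5 = 5.
Row 6 already has 5, so r6c5 = 1.
Column 6 now contains 6, which forces r1c6 = 3.
Column 5 already has 1; hence r2c5 = 3.
Cage k has product 18, which forces r2c6 = 2.
The only place for 4 in row 2 is r2c4.
Column 4 now contains 4, leaving r1c4 = 2.
Cage b needs two cells with sum 6; hence r1c5 = 4.
Cage j has sum 7; hence r3c4 = 1.
Cage j needs sum 7, leaving r3c5 = 2.
Column 4 already has 2, leaving r4c4 = 5.
Cage a has product 120, which forces r3c1 = 5.
Cage h's pair has sum 8; hence r5c4 = 3.
3 is placed in column 4, which forces r6c4 = 6.
Column 1 already has 5, leaving r1c1 = 6.
Cage d's pair has product 30, so r1c2 = 5.
Column 1 now contains 6, so r2c1 = 1.
Row 2 now contains 1, so r2c2 = 6.
6 is placed in row 2, which forces r2c3 = 5.
In row 4, 1 can only go at r4c2, so r4c2 = 1.
Cage g needs two cells with sum 5, which forces r3c2 = 4.
Row 3 already has 4, which forces r3c3 = 3.
Column 3 already has 3; hence r4c3 = 2.
Column 2 now contains 4, leaving r5c2 = 2.
2 is placed in column 3, leaving r5c3 = 6.
Column 2 now contains 4, which forces r6c2 = 3.
Column 3 already has 3, leaving r6c3 = 4.
2 is placed in row 4, which forces r4c1 = 3.
Row 5 now contains 2; hence r5c1 = 4.
Row 6 now contains 4, which forces r6c1 = 2.
Completed grid: 6 5 1 2 4 3 / 1 6 5 4 3 2 / 5 4 3 1 2 6 / 3 1 2 5 6 4 / 4 2 6 3 5 1 / 2 3 4 6 1 5.

2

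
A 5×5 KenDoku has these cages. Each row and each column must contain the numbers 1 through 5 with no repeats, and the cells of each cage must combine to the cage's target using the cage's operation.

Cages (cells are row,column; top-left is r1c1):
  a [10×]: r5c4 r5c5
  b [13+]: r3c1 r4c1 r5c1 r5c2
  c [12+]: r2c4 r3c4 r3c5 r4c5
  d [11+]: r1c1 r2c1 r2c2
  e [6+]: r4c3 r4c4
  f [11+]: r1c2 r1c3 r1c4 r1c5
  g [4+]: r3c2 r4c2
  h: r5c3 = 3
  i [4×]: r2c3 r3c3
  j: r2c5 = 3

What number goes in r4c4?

Cage j is given, so r2c5 = 3.
Cage h is a single given cell, leaving r5c3 = 3.
The only place for 4 in row 1 is r1c1.
The only place for 1 in row 5 is r5c1.
In row 5, 4 can only go at r5c2, so r5c2 = 4.
Column 1 needs a 2, and only r2c1 is open for it.
Row 2 already has 2; hence r2c2 = 5.
Column 2 needs a 2, and only r1c2 is open for it.
Cage f has sum 11, leaving r1c4 = 3.
The only place for 2 in column 3 is r4c3.
Cage e needs two cells with sum 6, which forces r4c4 = 4.
4 is placed in column 4, which forces r2c4 = 1.
Cage c needs sum 12, leaving r4c5 = 5.
Column 5 already has 5; hence r5c5 = 2.
Cage f has sum 11, so r1c3 = 5.
Column 5 already has 5, which forces r1c5 = 1.
Row 2 now contains 1, leaving r2c3 = 4.
The 4 cells of cage b must have sum 13, so r3c1 = 5.
The two cells of cage i must have product 4, so r3c3 = 1.
Row 3 already has 5, which forces r3c4 = 2.
Column 5 already has 1, so r3c5 = 4.
Row 4 now contains 5; hence r4c1 = 3.
Row 4 already has 3; hence r4c2 = 1.
Row 5 now contains 2, leaving r5c4 = 5.
Row 3 now contains 1; hence r3c2 = 3.
Completed grid: 4 2 5 3 1 / 2 5 4 1 3 / 5 3 1 2 4 / 3 1 2 4 5 / 1 4 3 5 2.

4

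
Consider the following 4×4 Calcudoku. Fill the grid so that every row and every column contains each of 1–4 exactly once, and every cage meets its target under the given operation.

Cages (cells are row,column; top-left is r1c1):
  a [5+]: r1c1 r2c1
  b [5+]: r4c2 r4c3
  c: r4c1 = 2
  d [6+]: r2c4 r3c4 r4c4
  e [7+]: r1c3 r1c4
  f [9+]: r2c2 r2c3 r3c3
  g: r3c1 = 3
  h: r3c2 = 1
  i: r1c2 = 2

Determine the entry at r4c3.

1

I is a freebie, which forces r1c2 = 2.
Cage g is a single given cell; hence r3c1 = 3.
Cage h is given; hence r3c2 = 1.
1 is placed in row 3; hence r3c4 = 2.
Cage c is a single given cell, so r4c1 = 2.
2 is placed in row 3, leaving r3c3 = 4.
Cage b needs two cells with sum 5, so r4c2 = 4.
The two cells of cage b must have sum 5, leaving r4c3 = 1.
1 is placed in row 4, so r4c4 = 3.
4 is placed in column 3, so r1c3 = 3.
Column 4 already has 3, which forces r1c4 = 4.
Column 2 already has 4; hence r2c2 = 3.
1 is placed in column 3; hence r2c3 = 2.
Column 4 already has 3; hence r2c4 = 1.
4 is placed in row 1, leaving r1c1 = 1.
Row 2 already has 1, so r2c1 = 4.
Completed grid: 1 2 3 4 / 4 3 2 1 / 3 1 4 2 / 2 4 1 3.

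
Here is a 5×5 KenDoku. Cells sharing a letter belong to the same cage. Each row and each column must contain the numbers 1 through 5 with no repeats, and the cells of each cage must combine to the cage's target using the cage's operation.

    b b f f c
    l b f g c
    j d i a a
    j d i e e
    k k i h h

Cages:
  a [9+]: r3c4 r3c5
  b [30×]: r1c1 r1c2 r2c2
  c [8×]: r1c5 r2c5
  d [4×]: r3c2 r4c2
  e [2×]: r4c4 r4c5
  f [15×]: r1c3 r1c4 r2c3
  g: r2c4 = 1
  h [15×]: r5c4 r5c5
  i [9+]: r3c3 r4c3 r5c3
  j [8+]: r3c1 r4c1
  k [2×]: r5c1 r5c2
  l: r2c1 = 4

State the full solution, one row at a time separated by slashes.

2 5 1 3 4 / 4 3 5 1 2 / 3 1 2 4 5 / 5 4 3 2 1 / 1 2 4 5 3

Cage l is a single given cell, which forces r2c1 = 4.
Cage g is given; hence r2c4 = 1.
4 is placed in row 2, leaving r2c5 = 2.
Column 4 already has 1; hence r4c4 = 2.
Column 5 now contains 2, leaving r4c5 = 1.
Cage f needs product 15; hence r1c3 = 1.
Column 5 now contains 2, so r1c5 = 4.
Cage d's pair has product 4, leaving r3c2 = 1.
4 is placed in column 5, so r3c5 = 5.
Row 4 now contains 1, leaving r4c2 = 4.
Column 2 now contains 1, so r5c2 = 2.
5 is placed in column 5, so r5c5 = 3.
The 3 cells of cage b must have product 30, leaving r1c1 = 2.
Row 3 already has 5, so r3c1 = 3.
Cage i needs sum 9; hence r3c3 = 2.
Row 3 already has 5, which forces r3c4 = 4.
Cage j needs two cells with sum 8, so r4c1 = 5.
Cage i has sum 9; hence r4c3 = 3.
Row 5 already has 2, leaving r5c1 = 1.
The 3 cells of cage i must have sum 9; hence r5c3 = 4.
3 is placed in row 5, so r5c4 = 5.
Column 4 now contains 5, leaving r1c4 = 3.
3 is placed in column 3, which forces r2c3 = 5.
Row 1 already has 3, so r1c2 = 5.
Row 2 now contains 5, so r2c2 = 3.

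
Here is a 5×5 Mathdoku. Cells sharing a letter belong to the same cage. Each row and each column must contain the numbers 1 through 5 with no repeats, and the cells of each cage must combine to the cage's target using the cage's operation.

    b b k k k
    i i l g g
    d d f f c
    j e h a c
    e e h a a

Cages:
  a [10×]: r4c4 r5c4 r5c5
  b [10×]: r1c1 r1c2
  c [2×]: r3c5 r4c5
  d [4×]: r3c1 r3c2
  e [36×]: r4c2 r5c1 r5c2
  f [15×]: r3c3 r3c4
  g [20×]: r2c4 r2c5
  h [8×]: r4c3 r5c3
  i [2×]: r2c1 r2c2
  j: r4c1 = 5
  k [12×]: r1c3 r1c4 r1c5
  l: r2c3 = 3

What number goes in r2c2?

2

Cage l is a single given cell, which forces r2c3 = 3.
Column 3 already has 3, so r3c3 = 5.
Row 3 now contains 5, which forces r3c4 = 3.
Cage j is given; hence r4c1 = 5.
Cage e needs product 36, which forces r4c2 = 3.
Cage e needs product 36, which forces r5c1 = 3.
The 3 cells of cage e must have product 36, so r5c2 = 4.
Row 5 now contains 4, which forces r5c3 = 2.
Column 1 now contains 5, leaving r1c1 = 2.
The two cells of cage b must have product 10, leaving r1c2 = 5.
Cage k has product 12, leaving r1c5 = 3.
2 is placed in column 1, which forces r2c1 = 1.
Row 2 now contains 1; hence r2c2 = 2.
Cage d's pair has product 4, which forces r3c1 = 4.
Column 2 now contains 4, leaving r3c2 = 1.
Row 3 already has 1, so r3c5 = 2.
Column 3 already has 2, which forces r4c3 = 4.
The 3 cells of cage a must have product 10, so r4c4 = 2.
2 is placed in column 5, leaving r4c5 = 1.
Column 5 now contains 1, so r5c5 = 5.
Column 3 now contains 4; hence r1c3 = 1.
The 3 cells of cage k must have product 12, which forces r1c4 = 4.
Cage g needs two cells with product 20, so r2c4 = 5.
Column 5 now contains 5, so r2c5 = 4.
Row 5 already has 5, which forces r5c4 = 1.
The full grid is 2 5 1 4 3 / 1 2 3 5 4 / 4 1 5 3 2 / 5 3 4 2 1 / 3 4 2 1 5.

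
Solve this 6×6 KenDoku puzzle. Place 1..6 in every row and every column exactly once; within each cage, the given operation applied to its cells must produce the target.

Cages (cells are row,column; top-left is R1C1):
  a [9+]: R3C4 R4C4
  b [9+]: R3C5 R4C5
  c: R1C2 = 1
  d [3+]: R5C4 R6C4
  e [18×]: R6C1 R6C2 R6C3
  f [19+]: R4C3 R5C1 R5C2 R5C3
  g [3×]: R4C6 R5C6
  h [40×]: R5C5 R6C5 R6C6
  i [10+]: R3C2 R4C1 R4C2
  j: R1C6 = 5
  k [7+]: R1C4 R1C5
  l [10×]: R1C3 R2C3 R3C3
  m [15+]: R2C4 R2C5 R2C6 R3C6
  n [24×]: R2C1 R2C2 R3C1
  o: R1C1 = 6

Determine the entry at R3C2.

5

O is a freebie, leaving R1C1 = 6.
Cage c is given, so R1C2 = 1.
Cage j is a single given cell; hence R1C6 = 5.
Row 1 already has 5, so R1C3 = 2.
The only place for 5 in row 6 is R6C5.
Row 6 needs a 4, and only R6C6 is open for it.
The 3 cells of cage h must have product 40; hence R5C5 = 2.
2 is placed in row 5; hence R5C4 = 1.
1 is placed in row 5; hence R5C6 = 3.
Cage d needs two cells with sum 3; hence R6C4 = 2.
Cage f needs sum 19, which forces R4C3 = 4.
3 is placed in column 6, which forces R4C6 = 1.
The only place for 5 in row 2 is R2C3.
5 is placed in column 3, leaving R3C3 = 1.
5 is placed in column 3, leaving R5C3 = 6.
6 is placed in column 3, which forces R6C3 = 3.
3 is placed in row 6, leaving R6C1 = 1.
3 is placed in row 6, so R6C2 = 6.
Row 2 needs a 1, and only R2C5 is open for it.
Cage m has sum 15, so R2C4 = 6.
Cage m needs sum 15, so R2C6 = 2.
Cage m needs sum 15, leaving R3C6 = 6.
The 3 cells of cage n must have product 24, which forces R3C1 = 2.
The two cells of cage a must have sum 9; hence R3C4 = 4.
Row 3 already has 6, leaving R3C5 = 3.
The two cells of cage a must have sum 9, leaving R4C4 = 5.
The two cells of cage b must have sum 9; hence R4C5 = 6.
4 is placed in column 4; hence R1C4 = 3.
Column 5 now contains 3, which forces R1C5 = 4.
3 is placed in row 3, leaving R3C2 = 5.
Row 4 now contains 5; hence R4C1 = 3.
Cage i needs sum 10, so R4C2 = 2.
Column 2 already has 5, which forces R5C2 = 4.
Column 1 now contains 3, which forces R2C1 = 4.
Column 2 already has 4, so R2C2 = 3.
Row 5 already has 4, leaving R5C1 = 5.
The full grid is 6 1 2 3 4 5 / 4 3 5 6 1 2 / 2 5 1 4 3 6 / 3 2 4 5 6 1 / 5 4 6 1 2 3 / 1 6 3 2 5 4.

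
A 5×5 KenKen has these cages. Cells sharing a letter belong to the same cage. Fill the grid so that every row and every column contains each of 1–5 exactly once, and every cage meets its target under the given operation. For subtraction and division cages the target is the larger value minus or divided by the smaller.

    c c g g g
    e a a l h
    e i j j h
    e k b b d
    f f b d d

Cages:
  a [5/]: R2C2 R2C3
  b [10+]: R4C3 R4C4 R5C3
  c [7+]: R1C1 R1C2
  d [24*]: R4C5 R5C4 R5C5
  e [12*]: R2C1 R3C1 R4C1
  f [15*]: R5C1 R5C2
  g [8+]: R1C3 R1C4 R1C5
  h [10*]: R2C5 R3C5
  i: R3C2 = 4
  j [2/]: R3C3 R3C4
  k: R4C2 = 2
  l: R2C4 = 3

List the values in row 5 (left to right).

Cage l is a single given cell, leaving R2C4 = 3.
Cage i is given, so R3C2 = 4.
Cage k is a single given cell; hence R4C2 = 2.
The only place for 2 in row 2 is R2C5.
2 is placed in column 5, leaving R3C5 = 5.
The 3 cells of cage d must have product 24; hence R5C4 = 2.
The two cells of cage j must have quotient 2, leaving R3C3 = 2.
2 is placed in column 4, leaving R3C4 = 1.
Cage g needs sum 8; hence R1C4 = 4.
Row 3 already has 1, which forces R3C1 = 3.
4 is placed in column 4, which forces R4C4 = 5.
Column 1 now contains 3, leaving R5C1 = 5.
Row 5 now contains 5, so R5C2 = 3.
3 is placed in row 5, leaving R5C5 = 4.
Row 1 already has 4, leaving R1C1 = 2.
Column 2 already has 3, leaving R1C2 = 5.
Column 2 now contains 5, leaving R2C2 = 1.
Row 2 already has 1, so R2C3 = 5.
The 3 cells of cage b must have sum 10; hence R4C3 = 4.
Column 5 already has 4; hence R4C5 = 3.
Row 5 already has 4, so R5C3 = 1.
Column 3 already has 1, so R1C3 = 3.
3 is placed in column 5, which forces R1C5 = 1.
Row 2 already has 1, leaving R2C1 = 4.
4 is placed in row 4, leaving R4C1 = 1.
The full grid is 2 5 3 4 1 / 4 1 5 3 2 / 3 4 2 1 5 / 1 2 4 5 3 / 5 3 1 2 4.

5 3 1 2 4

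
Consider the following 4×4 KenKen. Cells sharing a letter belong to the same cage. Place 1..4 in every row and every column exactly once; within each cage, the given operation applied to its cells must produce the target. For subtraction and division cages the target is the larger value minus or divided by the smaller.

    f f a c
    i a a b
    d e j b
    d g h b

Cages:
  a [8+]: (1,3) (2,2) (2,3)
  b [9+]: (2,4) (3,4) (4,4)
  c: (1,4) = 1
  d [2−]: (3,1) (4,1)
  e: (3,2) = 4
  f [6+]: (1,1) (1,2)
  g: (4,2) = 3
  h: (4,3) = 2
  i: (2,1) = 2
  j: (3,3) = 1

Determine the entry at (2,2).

C is a freebie, which forces (1,4) = 1.
I is a freebie, so (2,1) = 2.
Cage e is given, leaving (3,2) = 4.
Cage j is given; hence (3,3) = 1.
Cage g is given; hence (4,2) = 3.
Cage h is given, so (4,3) = 2.
Row 4 now contains 2, so (4,4) = 4.
Column 1 already has 2, leaving (1,1) = 4.
Column 2 already has 4, so (1,2) = 2.
Row 1 already has 4, so (1,3) = 3.
Column 2 now contains 3, leaving (2,2) = 1.
Column 3 already has 3, leaving (2,3) = 4.
4 is placed in column 4; hence (2,4) = 3.
Row 3 already has 1, leaving (3,1) = 3.
Cage b needs sum 9, which forces (3,4) = 2.
Row 4 now contains 4, which forces (4,1) = 1.
Completed grid: 4 2 3 1 / 2 1 4 3 / 3 4 1 2 / 1 3 2 4.

1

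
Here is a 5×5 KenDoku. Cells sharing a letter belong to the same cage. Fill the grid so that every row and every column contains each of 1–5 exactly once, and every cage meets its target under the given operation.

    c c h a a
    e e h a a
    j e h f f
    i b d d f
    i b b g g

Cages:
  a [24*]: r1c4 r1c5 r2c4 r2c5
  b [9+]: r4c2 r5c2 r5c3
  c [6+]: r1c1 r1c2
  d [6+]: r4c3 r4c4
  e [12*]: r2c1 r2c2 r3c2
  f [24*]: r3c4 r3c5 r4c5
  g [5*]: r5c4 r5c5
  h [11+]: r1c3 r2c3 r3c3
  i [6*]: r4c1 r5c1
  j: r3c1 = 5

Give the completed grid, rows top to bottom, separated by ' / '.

1 5 2 4 3 / 4 3 5 2 1 / 5 1 4 3 2 / 3 2 1 5 4 / 2 4 3 1 5

Cage j is a single given cell, which forces r3c1 = 5.
In row 2, 5 can only go at r2c3, so r2c3 = 5.
In row 1, 5 can only go at r1c2, so r1c2 = 5.
The two cells of cage c must have sum 6, so r1c1 = 1.
In row 3, 1 can only go at r3c2, so r3c2 = 1.
Row 4 needs a 1, and only r4c3 is open for it.
Cage d's pair has sum 6, which forces r4c4 = 5.
Column 4 already has 5, leaving r5c4 = 1.
Row 5 now contains 1, leaving r5c5 = 5.
The 4 cells of cage a must have product 24, leaving r2c5 = 1.
The only place for 2 in row 2 is r2c4.
The only place for 2 in row 1 is r1c3.
Column 3 already has 2; hence r3c3 = 4.
4 is placed in row 3; hence r3c4 = 3.
Row 3 already has 3, so r3c5 = 2.
4 is placed in column 3, so r5c3 = 3.
Column 4 already has 3; hence r1c4 = 4.
Cage a needs product 24, so r1c5 = 3.
Cage i needs two cells with product 6, which forces r4c1 = 3.
Cage f needs product 24; hence r4c5 = 4.
3 is placed in row 5, which forces r5c1 = 2.
2 is placed in row 5, leaving r5c2 = 4.
3 is placed in column 1, which forces r2c1 = 4.
Column 2 now contains 4; hence r2c2 = 3.
Row 4 now contains 4, leaving r4c2 = 2.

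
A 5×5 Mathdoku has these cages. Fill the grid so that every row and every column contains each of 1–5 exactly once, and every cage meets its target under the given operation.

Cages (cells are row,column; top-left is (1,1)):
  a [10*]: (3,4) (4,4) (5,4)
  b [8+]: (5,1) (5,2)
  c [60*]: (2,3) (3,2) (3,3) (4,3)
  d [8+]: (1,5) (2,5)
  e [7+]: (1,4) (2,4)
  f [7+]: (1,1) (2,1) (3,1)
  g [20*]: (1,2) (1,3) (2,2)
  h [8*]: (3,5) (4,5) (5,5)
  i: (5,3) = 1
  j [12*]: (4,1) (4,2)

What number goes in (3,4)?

5

I is a freebie, leaving (5,3) = 1.
In row 3, 3 can only go at (3,3), so (3,3) = 3.
In row 3, 5 can only go at (3,4), so (3,4) = 5.
Cage a has product 10; hence (4,4) = 1.
Column 4 now contains 5; hence (5,4) = 2.
Row 5 now contains 2, leaving (5,5) = 4.
The 3 cells of cage h must have product 8; hence (3,5) = 1.
4 is placed in column 5, so (4,5) = 2.
Cage c has product 60; hence (2,3) = 2.
1 is placed in row 3, leaving (3,2) = 2.
Cage c has product 60, which forces (4,3) = 5.
The 3 cells of cage f must have sum 7, leaving (1,1) = 2.
5 is placed in column 3; hence (1,3) = 4.
Row 1 already has 4, which forces (1,4) = 3.
Row 1 already has 3, leaving (1,5) = 5.
Cage f needs sum 7, so (2,1) = 1.
Row 2 already has 1, so (2,2) = 5.
3 is placed in column 4, so (2,4) = 4.
5 is placed in column 5, which forces (2,5) = 3.
Row 3 already has 2, so (3,1) = 4.
Column 1 now contains 4, which forces (4,1) = 3.
3 is placed in row 4, so (4,2) = 4.
3 is placed in column 1, which forces (5,1) = 5.
Column 2 already has 5; hence (5,2) = 3.
Row 1 now contains 5; hence (1,2) = 1.
The full grid is 2 1 4 3 5 / 1 5 2 4 3 / 4 2 3 5 1 / 3 4 5 1 2 / 5 3 1 2 4.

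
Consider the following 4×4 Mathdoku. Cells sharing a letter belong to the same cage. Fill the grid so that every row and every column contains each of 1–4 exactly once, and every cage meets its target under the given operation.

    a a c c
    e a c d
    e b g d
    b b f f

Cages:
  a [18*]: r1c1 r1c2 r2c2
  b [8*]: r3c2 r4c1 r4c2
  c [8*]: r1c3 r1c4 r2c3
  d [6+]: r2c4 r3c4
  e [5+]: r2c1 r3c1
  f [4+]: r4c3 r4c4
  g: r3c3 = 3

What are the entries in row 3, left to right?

4 1 3 2

Cage a has product 18, so r1c1 = 3.
Cage a needs product 18; hence r1c2 = 2.
Cage a needs product 18, leaving r2c2 = 3.
G is a freebie, leaving r3c3 = 3.
Column 3 already has 3, so r4c3 = 1.
Row 4 now contains 1; hence r4c4 = 3.
1 is placed in column 3, leaving r1c3 = 4.
The 3 cells of cage c must have product 8, leaving r1c4 = 1.
Cage c has product 8, leaving r2c3 = 2.
Row 2 already has 2, leaving r2c4 = 4.
Cage b needs product 8, which forces r3c2 = 1.
Column 4 now contains 4; hence r3c4 = 2.
Cage b has product 8, leaving r4c1 = 2.
Row 4 now contains 1, so r4c2 = 4.
4 is placed in row 2, which forces r2c1 = 1.
1 is placed in row 3, leaving r3c1 = 4.
The full grid is 3 2 4 1 / 1 3 2 4 / 4 1 3 2 / 2 4 1 3.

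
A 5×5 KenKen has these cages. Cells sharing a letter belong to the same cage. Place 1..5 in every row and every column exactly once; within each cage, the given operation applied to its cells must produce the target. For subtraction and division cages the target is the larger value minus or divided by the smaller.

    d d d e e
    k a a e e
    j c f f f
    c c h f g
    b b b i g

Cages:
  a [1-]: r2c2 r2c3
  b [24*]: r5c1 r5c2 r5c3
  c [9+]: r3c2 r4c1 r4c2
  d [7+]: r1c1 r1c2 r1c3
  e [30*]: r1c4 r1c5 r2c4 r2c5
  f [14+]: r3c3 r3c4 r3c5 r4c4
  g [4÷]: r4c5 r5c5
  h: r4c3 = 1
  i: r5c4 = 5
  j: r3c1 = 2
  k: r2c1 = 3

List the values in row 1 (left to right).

1 4 2 3 5

Cage k is given; hence r2c1 = 3.
Cage j is a single given cell; hence r3c1 = 2.
Cage h is given; hence r4c3 = 1.
Row 4 already has 1, so r4c5 = 4.
Column 1 now contains 2; hence r5c1 = 4.
Cage i is given, leaving r5c4 = 5.
Column 5 already has 4; hence r5c5 = 1.
Column 1 already has 4, so r1c1 = 1.
Cage c has sum 9, so r3c2 = 1.
4 is placed in row 4, which forces r4c1 = 5.
Cage c needs sum 9; hence r4c2 = 3.
Cage f needs sum 14, so r4c4 = 2.
Column 2 already has 3, which forces r5c2 = 2.
2 is placed in row 5; hence r5c3 = 3.
Column 2 now contains 2, which forces r1c2 = 4.
The 3 cells of cage d must have sum 7, which forces r1c3 = 2.
Column 4 already has 2, which forces r1c4 = 3.
Row 1 already has 2, leaving r1c5 = 5.
Column 2 already has 4; hence r2c2 = 5.
5 is placed in row 2, which forces r2c3 = 4.
Column 4 already has 2, so r2c4 = 1.
Column 5 now contains 5; hence r2c5 = 2.
Column 3 already has 4; hence r3c3 = 5.
Column 4 now contains 3, so r3c4 = 4.
Column 5 now contains 5, which forces r3c5 = 3.
Completed grid: 1 4 2 3 5 / 3 5 4 1 2 / 2 1 5 4 3 / 5 3 1 2 4 / 4 2 3 5 1.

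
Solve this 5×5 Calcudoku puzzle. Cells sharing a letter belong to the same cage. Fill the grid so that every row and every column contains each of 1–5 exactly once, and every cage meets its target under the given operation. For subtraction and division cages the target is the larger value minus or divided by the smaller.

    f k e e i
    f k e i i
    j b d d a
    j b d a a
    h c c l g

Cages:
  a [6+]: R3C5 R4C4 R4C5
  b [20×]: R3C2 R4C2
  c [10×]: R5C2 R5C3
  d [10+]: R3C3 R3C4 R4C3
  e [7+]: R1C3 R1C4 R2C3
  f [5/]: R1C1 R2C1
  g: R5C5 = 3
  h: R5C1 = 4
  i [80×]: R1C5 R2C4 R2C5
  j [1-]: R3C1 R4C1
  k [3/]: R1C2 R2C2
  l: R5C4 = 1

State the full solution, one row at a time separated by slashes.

The 3 cells of cage i must have product 80, which forces R1C5 = 4.
Cage i needs product 80, so R2C4 = 4.
Cage i has product 80; hence R2C5 = 5.
H is a freebie, so R5C1 = 4.
L is a freebie, so R5C4 = 1.
Cage g is a single given cell; hence R5C5 = 3.
Cage f needs two cells with quotient 5, so R1C1 = 5.
Row 2 now contains 5, so R2C1 = 1.
Row 2 already has 1, leaving R2C2 = 3.
Row 2 already has 3, so R2C3 = 2.
Cage a has sum 6; hence R4C4 = 3.
2 is placed in column 3, leaving R5C3 = 5.
Column 2 already has 3, leaving R1C2 = 1.
Cage e needs sum 7, so R1C3 = 3.
Column 4 now contains 3, so R1C4 = 2.
Cage j needs two cells with difference 1; hence R3C1 = 3.
Cage d needs sum 10, so R3C4 = 5.
Row 4 already has 3, leaving R4C1 = 2.
Row 4 now contains 2, which forces R4C5 = 1.
5 is placed in row 5, which forces R5C2 = 2.
Row 3 already has 5, so R3C2 = 4.
The 3 cells of cage d must have sum 10, which forces R3C3 = 1.
Column 5 already has 1, so R3C5 = 2.
Cage b needs two cells with product 20, leaving R4C2 = 5.
Row 4 now contains 1, leaving R4C3 = 4.

5 1 3 2 4 / 1 3 2 4 5 / 3 4 1 5 2 / 2 5 4 3 1 / 4 2 5 1 3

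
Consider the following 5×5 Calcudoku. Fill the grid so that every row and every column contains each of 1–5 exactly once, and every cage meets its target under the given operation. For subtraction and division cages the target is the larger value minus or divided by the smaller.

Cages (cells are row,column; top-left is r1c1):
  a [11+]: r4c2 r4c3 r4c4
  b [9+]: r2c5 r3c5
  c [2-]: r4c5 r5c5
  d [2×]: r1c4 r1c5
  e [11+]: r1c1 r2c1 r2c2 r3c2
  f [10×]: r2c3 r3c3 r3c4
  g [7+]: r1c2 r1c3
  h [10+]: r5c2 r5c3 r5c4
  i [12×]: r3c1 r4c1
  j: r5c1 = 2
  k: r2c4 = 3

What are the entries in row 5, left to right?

2 1 4 5 3

Cage k is a single given cell, which forces r2c4 = 3.
J is a freebie, so r5c1 = 2.
Row 4 needs a 1, and only r4c5 is open for it.
Cage d needs two cells with product 2, leaving r1c4 = 1.
Column 5 already has 1, leaving r1c5 = 2.
Cage c needs two cells with difference 2; hence r5c5 = 3.
The only place for 5 in row 1 is r1c1.
Cage e needs sum 11, so r2c1 = 1.
Cage f needs product 10, so r3c3 = 1.
Cage e needs sum 11, leaving r2c2 = 2.
Row 2 already has 2; hence r2c3 = 5.
Row 2 now contains 5, so r2c5 = 4.
Row 3 now contains 1; hence r3c2 = 3.
Column 5 already has 4, so r3c5 = 5.
Cage h needs sum 10, which forces r5c2 = 1.
Column 3 already has 5, so r5c3 = 4.
Row 5 now contains 4, so r5c4 = 5.
3 is placed in column 2; hence r1c2 = 4.
Column 3 already has 4, which forces r1c3 = 3.
Row 3 now contains 3, leaving r3c1 = 4.
Row 3 already has 5, so r3c4 = 2.
The two cells of cage i must have product 12, so r4c1 = 3.
Cage a has sum 11, which forces r4c2 = 5.
Column 3 already has 4, leaving r4c3 = 2.
The 3 cells of cage a must have sum 11, so r4c4 = 4.
Completed grid: 5 4 3 1 2 / 1 2 5 3 4 / 4 3 1 2 5 / 3 5 2 4 1 / 2 1 4 5 3.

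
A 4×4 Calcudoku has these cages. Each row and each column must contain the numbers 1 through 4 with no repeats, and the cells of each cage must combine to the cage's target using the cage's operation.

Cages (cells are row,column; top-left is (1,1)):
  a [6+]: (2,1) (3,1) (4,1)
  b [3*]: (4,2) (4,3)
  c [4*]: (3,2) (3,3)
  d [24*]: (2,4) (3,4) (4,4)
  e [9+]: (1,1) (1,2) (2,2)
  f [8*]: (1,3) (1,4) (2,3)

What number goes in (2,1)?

1

The only place for 4 in row 4 is (4,4).
In row 4, 2 can only go at (4,1), so (4,1) = 2.
The only place for 2 in row 3 is (3,4).
Column 4 already has 2; hence (1,4) = 1.
Column 4 already has 2, which forces (2,4) = 3.
Row 2 now contains 3, so (2,1) = 1.
Cage a needs sum 6, leaving (3,1) = 3.
3 is placed in column 1, leaving (1,1) = 4.
Cage e needs sum 9, leaving (1,2) = 3.
4 is placed in row 1, leaving (1,3) = 2.
The 3 cells of cage e must have sum 9, so (2,2) = 2.
2 is placed in column 3, leaving (2,3) = 4.
Column 3 already has 4; hence (3,3) = 1.
Column 2 already has 3, leaving (4,2) = 1.
1 is placed in column 3, which forces (4,3) = 3.
Row 3 now contains 1, which forces (3,2) = 4.
Filled in: 4 3 2 1 / 1 2 4 3 / 3 4 1 2 / 2 1 3 4.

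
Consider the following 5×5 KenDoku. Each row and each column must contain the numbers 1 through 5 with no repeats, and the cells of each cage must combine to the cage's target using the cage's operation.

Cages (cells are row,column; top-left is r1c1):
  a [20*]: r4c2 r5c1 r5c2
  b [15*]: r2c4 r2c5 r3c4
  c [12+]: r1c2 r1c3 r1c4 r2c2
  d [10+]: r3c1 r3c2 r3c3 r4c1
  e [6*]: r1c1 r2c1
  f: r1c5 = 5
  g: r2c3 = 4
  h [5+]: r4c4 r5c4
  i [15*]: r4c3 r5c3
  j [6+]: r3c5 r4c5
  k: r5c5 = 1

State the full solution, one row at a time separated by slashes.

Cage f is given, which forces r1c5 = 5.
Cage g is given, which forces r2c3 = 4.
K is a freebie, so r5c5 = 1.
Column 5 now contains 1, which forces r2c5 = 3.
Cage e needs two cells with product 6, leaving r1c1 = 3.
Row 2 now contains 3, leaving r2c1 = 2.
Row 2 now contains 3, leaving r2c2 = 5.
5 is placed in row 2; hence r2c4 = 1.
1 is placed in column 4, so r3c4 = 5.
Column 2 now contains 5, leaving r5c2 = 4.
Cage c has sum 12, which forces r1c4 = 4.
Cage a has product 20, which forces r4c2 = 1.
4 is placed in row 5, so r5c1 = 5.
Row 5 now contains 5, leaving r5c3 = 3.
Row 5 now contains 3, leaving r5c4 = 2.
Column 2 already has 1; hence r1c2 = 2.
Cage c has sum 12, leaving r1c3 = 1.
Cage d has sum 10, so r3c1 = 1.
Cage d has sum 10, so r3c2 = 3.
3 is placed in column 3, which forces r3c3 = 2.
2 is placed in row 3, which forces r3c5 = 4.
Row 4 already has 1, which forces r4c1 = 4.
3 is placed in column 3, so r4c3 = 5.
2 is placed in column 4, so r4c4 = 3.
Column 5 already has 4, which forces r4c5 = 2.

3 2 1 4 5 / 2 5 4 1 3 / 1 3 2 5 4 / 4 1 5 3 2 / 5 4 3 2 1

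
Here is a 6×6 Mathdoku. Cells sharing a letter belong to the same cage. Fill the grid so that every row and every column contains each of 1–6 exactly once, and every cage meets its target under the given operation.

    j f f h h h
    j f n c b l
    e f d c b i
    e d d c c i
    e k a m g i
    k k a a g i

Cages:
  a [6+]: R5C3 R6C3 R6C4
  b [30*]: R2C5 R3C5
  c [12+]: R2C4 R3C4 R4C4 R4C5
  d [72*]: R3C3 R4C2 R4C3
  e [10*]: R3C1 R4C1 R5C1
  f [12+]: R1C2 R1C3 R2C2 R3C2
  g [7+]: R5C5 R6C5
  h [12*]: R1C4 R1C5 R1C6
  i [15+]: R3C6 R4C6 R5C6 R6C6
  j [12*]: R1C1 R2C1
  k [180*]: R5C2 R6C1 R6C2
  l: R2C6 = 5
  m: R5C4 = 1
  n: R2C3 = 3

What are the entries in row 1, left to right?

Cage n is given, leaving R2C3 = 3.
Cage l is a single given cell, leaving R2C6 = 5.
Cage k has product 180, leaving R5C2 = 6.
Cage m is given, which forces R5C4 = 1.
The 3 cells of cage k must have product 180, leaving R6C1 = 6.
The 3 cells of cage k must have product 180, so R6C2 = 5.
Cage j needs two cells with product 12; hence R1C1 = 3.
Cage j's pair has product 12, leaving R2C1 = 4.
5 is placed in row 2, which forces R2C5 = 6.
The two cells of cage b must have product 30, leaving R3C5 = 5.
The 3 cells of cage d must have product 72, which forces R4C2 = 3.
Row 5 now contains 1, so R5C3 = 2.
Cage a has sum 6, leaving R6C3 = 1.
Cage a has sum 6, leaving R6C4 = 3.
Cage f has sum 12; hence R1C3 = 5.
6 is placed in row 2, which forces R2C4 = 2.
Cage c has sum 12; hence R3C4 = 4.
Cage c has sum 12, leaving R4C4 = 5.
Cage c has sum 12, leaving R4C5 = 1.
Row 5 now contains 2, so R5C1 = 5.
The two cells of cage g must have sum 7, so R5C5 = 3.
3 is placed in row 5, so R5C6 = 4.
The two cells of cage g must have sum 7, which forces R6C5 = 4.
Column 6 now contains 4, so R6C6 = 2.
Cage f has sum 12, which forces R1C2 = 4.
2 is placed in column 4; hence R1C4 = 6.
1 is placed in column 5, leaving R1C5 = 2.
The 3 cells of cage h must have product 12, leaving R1C6 = 1.
Row 2 already has 2; hence R2C2 = 1.
The 3 cells of cage e must have product 10; hence R3C1 = 1.
Cage f has sum 12, so R3C2 = 2.
Row 3 now contains 4, leaving R3C3 = 6.
The 4 cells of cage i must have sum 15, so R3C6 = 3.
Row 4 now contains 1, leaving R4C1 = 2.
The 3 cells of cage d must have product 72, so R4C3 = 4.
2 is placed in column 6, so R4C6 = 6.
Completed grid: 3 4 5 6 2 1 / 4 1 3 2 6 5 / 1 2 6 4 5 3 / 2 3 4 5 1 6 / 5 6 2 1 3 4 / 6 5 1 3 4 2.

3 4 5 6 2 1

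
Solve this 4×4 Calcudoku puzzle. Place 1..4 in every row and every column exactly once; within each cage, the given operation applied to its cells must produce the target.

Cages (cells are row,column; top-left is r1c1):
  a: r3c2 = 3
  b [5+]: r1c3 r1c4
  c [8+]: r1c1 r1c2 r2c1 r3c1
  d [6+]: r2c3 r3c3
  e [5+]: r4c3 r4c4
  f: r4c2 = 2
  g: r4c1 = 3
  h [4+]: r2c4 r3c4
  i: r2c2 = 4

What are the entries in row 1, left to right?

4 1 3 2

Cage i is given, so r2c2 = 4.
Row 2 already has 4, so r2c3 = 2.
Cage a is a single given cell, leaving r3c2 = 3.
Column 3 already has 2, leaving r3c3 = 4.
3 is placed in row 3, which forces r3c4 = 1.
Cage g is given, leaving r4c1 = 3.
Cage f is given, so r4c2 = 2.
Row 4 already has 3, so r4c3 = 1.
Row 4 now contains 2; hence r4c4 = 4.
Cage c needs sum 8; hence r1c1 = 4.
Column 2 already has 2, which forces r1c2 = 1.
Column 3 already has 1, so r1c3 = 3.
Cage b's pair has sum 5; hence r1c4 = 2.
Column 1 already has 3; hence r2c1 = 1.
Column 4 already has 1, so r2c4 = 3.
Row 3 already has 1, so r3c1 = 2.
Filled in: 4 1 3 2 / 1 4 2 3 / 2 3 4 1 / 3 2 1 4.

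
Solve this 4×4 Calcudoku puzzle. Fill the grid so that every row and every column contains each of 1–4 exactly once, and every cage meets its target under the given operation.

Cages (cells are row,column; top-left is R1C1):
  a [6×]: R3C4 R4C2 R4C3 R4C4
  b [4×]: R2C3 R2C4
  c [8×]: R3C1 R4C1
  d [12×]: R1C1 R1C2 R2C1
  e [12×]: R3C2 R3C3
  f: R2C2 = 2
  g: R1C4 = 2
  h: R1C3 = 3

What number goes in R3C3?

4

Cage h is a single given cell, which forces R1C3 = 3.
Cage g is a single given cell, so R1C4 = 2.
F is a freebie, which forces R2C2 = 2.
Column 3 already has 3, which forces R3C3 = 4.
Cage a needs product 6; hence R3C4 = 1.
2 is placed in column 4, leaving R4C4 = 3.
Cage d needs product 12; hence R2C1 = 3.
Column 3 already has 4, so R2C3 = 1.
1 is placed in column 4, which forces R2C4 = 4.
Row 3 now contains 4; hence R3C1 = 2.
Row 3 now contains 4, so R3C2 = 3.
The two cells of cage c must have product 8; hence R4C1 = 4.
3 is placed in row 4, which forces R4C2 = 1.
The 4 cells of cage a must have product 6, leaving R4C3 = 2.
Column 1 already has 4; hence R1C1 = 1.
1 is placed in column 2; hence R1C2 = 4.
Completed grid: 1 4 3 2 / 3 2 1 4 / 2 3 4 1 / 4 1 2 3.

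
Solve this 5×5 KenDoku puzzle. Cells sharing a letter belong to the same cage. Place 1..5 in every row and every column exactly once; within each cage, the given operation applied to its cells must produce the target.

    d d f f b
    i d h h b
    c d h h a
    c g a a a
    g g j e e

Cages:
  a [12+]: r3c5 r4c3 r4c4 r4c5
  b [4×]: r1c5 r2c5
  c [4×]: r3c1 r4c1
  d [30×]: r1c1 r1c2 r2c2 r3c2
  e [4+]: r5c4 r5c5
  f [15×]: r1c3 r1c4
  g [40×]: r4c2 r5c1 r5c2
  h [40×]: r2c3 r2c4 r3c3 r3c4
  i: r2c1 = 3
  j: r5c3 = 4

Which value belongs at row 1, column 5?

Cage i is given, leaving r2c1 = 3.
Cage j is a single given cell, leaving r5c3 = 4.
Cage g has product 40, so r4c2 = 4.
Cage c needs two cells with product 4, which forces r3c1 = 4.
Row 4 already has 4, leaving r4c1 = 1.
Cage h needs product 40; hence r2c4 = 4.
Row 2 now contains 4, which forces r2c5 = 1.
The 4 cells of cage a must have sum 12, leaving r3c5 = 2.
Column 5 now contains 1; hence r5c5 = 3.
Column 5 now contains 1, leaving r1c5 = 4.
Cage h needs product 40; hence r2c3 = 2.
Column 3 already has 2; hence r4c3 = 3.
Row 4 now contains 3, which forces r4c4 = 2.
3 is placed in column 5, which forces r4c5 = 5.
3 is placed in row 5; hence r5c4 = 1.
The 4 cells of cage d must have product 30, so r1c1 = 2.
Column 3 already has 3, leaving r1c3 = 5.
Cage f needs two cells with product 15, which forces r1c4 = 3.
Row 2 already has 2; hence r2c2 = 5.
Cage h has product 40, so r3c3 = 1.
1 is placed in column 4, which forces r3c4 = 5.
Column 1 now contains 2, so r5c1 = 5.
Column 2 now contains 5, which forces r5c2 = 2.
Row 1 already has 3; hence r1c2 = 1.
Row 3 now contains 1; hence r3c2 = 3.
The full grid is 2 1 5 3 4 / 3 5 2 4 1 / 4 3 1 5 2 / 1 4 3 2 5 / 5 2 4 1 3.

4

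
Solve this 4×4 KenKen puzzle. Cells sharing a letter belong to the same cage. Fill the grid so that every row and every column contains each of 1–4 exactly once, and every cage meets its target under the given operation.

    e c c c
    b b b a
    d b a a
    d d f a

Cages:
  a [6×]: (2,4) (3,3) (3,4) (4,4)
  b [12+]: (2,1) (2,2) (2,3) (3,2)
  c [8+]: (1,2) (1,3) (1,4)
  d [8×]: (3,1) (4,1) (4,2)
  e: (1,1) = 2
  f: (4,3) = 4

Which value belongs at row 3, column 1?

Cage e is a single given cell, which forces (1,1) = 2.
The 4 cells of cage a must have product 6, leaving (3,3) = 1.
Cage f is given; hence (4,3) = 4.
Column 3 now contains 4, so (1,3) = 3.
3 is placed in column 3; hence (2,3) = 2.
1 is placed in row 3, so (3,1) = 4.
Row 3 already has 4, so (3,2) = 3.
Row 3 now contains 3, leaving (3,4) = 2.
4 is placed in row 4, leaving (4,1) = 1.
Cage d has product 8, so (4,2) = 2.
Row 4 already has 1, so (4,4) = 3.
4 is placed in column 1, leaving (2,1) = 3.
Cage b needs sum 12, so (2,2) = 4.
3 is placed in column 4, which forces (2,4) = 1.
4 is placed in column 2, leaving (1,2) = 1.
Column 4 already has 1, which forces (1,4) = 4.
Completed grid: 2 1 3 4 / 3 4 2 1 / 4 3 1 2 / 1 2 4 3.

4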